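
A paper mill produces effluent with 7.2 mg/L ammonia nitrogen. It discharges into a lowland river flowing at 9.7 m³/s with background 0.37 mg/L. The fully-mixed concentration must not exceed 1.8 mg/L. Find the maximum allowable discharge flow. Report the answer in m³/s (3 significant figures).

2.57 m³/s

Mass balance at complete mixing: C_std·(Q_w + Q_r) = Q_w·C_e + Q_r·C_b.
Rearranging, Q_w = Q_r·(C_std − C_b)/(C_e − C_std) = 9.7·(1.8 − 0.37) / (7.2 − 1.8) = 2.569 m³/s.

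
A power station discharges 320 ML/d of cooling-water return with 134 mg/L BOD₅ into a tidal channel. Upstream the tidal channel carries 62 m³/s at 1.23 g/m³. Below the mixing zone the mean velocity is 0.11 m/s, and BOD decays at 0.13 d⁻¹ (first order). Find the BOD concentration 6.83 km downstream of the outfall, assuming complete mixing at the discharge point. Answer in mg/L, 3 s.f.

7.94 mg/L

320 ML/d = 3.704 m³/s.
After complete mixing, C₀ = (3.704·134 + 62·1.23) / 65.7 = 8.714 mg/L.
Travel time t = 6830 m / 0.11 m/s = 6.209e+04 s = 0.7186 d.
C = 8.714·exp(−0.13·0.7186) = 8.714·0.9108 = 7.937 mg/L.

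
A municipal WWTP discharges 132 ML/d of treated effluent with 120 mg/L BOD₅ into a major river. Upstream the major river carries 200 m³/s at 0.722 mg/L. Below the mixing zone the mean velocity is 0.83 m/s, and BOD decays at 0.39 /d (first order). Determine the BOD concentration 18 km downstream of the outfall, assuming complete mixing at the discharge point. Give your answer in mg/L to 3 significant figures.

132 ML/d = 1.528 m³/s.
After complete mixing, C₀ = (1.528·120 + 200·0.722) / 201.5 = 1.626 mg/L.
Travel time t = 1.8e+04 m / 0.83 m/s = 2.169e+04 s = 0.251 d.
C = 1.626·exp(−0.39·0.251) = 1.626·0.9067 = 1.475 mg/L.

1.47 mg/L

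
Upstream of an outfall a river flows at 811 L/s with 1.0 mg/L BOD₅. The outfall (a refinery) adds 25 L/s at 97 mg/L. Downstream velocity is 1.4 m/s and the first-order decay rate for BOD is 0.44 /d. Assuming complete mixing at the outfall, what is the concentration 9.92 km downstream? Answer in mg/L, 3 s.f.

25 L/s = 0.025 m³/s.
811 L/s = 0.811 m³/s.
After complete mixing, C₀ = (0.025·97 + 0.811·1) / 0.836 = 3.871 mg/L.
Travel time t = 9920 m / 1.4 m/s = 7086 s = 0.08201 d.
C = 3.871·exp(−0.44·0.08201) = 3.871·0.9646 = 3.734 mg/L.

3.73 mg/L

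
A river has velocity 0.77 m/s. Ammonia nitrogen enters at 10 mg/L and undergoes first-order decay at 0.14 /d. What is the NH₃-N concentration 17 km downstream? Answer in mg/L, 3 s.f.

9.65 mg/L

Travel time t = 17 km / 0.77 m/s = 1.7e+04/0.77 = 2.208e+04 s = 0.2555 d.
First-order decay: C = 10·exp(−0.14·0.2555) = 10·0.9649 = 9.649 mg/L.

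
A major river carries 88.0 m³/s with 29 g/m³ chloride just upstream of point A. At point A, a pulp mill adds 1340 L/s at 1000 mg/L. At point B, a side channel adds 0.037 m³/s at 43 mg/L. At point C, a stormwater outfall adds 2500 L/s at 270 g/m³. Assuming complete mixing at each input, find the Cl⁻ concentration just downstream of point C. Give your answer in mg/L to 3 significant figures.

1340 L/s = 1.34 m³/s.
After input A: C = (88·29 + 1.34·1000) / 89.34 = 43.56 mg/L.
After input B: C = (89.34·43.56 + 0.037·43) / 89.38 = 43.56 mg/L.
2500 L/s = 2.5 m³/s.
After input C: C = (89.38·43.56 + 2.5·270) / 91.88 = 49.73 mg/L.

49.7 mg/L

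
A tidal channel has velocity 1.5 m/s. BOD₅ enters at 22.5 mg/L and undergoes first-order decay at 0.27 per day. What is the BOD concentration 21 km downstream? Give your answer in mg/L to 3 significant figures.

Travel time t = 21 km / 1.5 m/s = 2.1e+04/1.5 = 1.4e+04 s = 0.162 d.
First-order decay: C = 22.5·exp(−0.27·0.162) = 22.5·0.9572 = 21.54 mg/L.

21.5 mg/L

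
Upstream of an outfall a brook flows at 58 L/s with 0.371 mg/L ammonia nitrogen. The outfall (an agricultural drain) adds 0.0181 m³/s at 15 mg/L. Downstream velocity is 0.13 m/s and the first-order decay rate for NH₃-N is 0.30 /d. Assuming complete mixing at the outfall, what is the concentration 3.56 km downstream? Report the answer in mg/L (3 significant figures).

58 L/s = 0.058 m³/s.
After complete mixing, C₀ = (0.0181·15 + 0.058·0.371) / 0.0761 = 3.85 mg/L.
Travel time t = 3560 m / 0.13 m/s = 2.738e+04 s = 0.317 d.
C = 3.85·exp(−0.30·0.317) = 3.85·0.9093 = 3.501 mg/L.

3.50 mg/L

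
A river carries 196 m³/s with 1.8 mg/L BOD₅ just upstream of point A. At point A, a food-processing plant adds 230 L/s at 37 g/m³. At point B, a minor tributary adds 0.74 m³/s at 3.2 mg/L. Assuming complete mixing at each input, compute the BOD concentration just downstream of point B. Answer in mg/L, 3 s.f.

1.85 mg/L

230 L/s = 0.23 m³/s.
After input A: C = (196·1.8 + 0.23·37) / 196.2 = 1.841 mg/L.
After input B: C = (196.2·1.841 + 0.74·3.2) / 197 = 1.846 mg/L.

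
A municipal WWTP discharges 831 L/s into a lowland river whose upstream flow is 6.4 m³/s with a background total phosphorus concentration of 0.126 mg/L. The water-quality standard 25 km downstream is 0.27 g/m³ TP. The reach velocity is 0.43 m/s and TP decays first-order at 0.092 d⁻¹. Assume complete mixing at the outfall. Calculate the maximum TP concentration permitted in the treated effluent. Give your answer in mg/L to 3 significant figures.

1.53 mg/L

831 L/s = 0.831 m³/s.
Travel time to the compliance point: t = 2.5e+04/0.43 = 5.814e+04 s = 0.6729 d; decay factor exp(−0.092·0.6729) = 0.94.
So the concentration just after mixing may be at most 0.27/0.94 = 0.2872 mg/L.
Mass balance: 0.2872·7.231 = 0.831·Cₑ + 6.4·0.126.
Cₑ = (2.077 − 0.8064) / 0.831 = 1.529 mg/L.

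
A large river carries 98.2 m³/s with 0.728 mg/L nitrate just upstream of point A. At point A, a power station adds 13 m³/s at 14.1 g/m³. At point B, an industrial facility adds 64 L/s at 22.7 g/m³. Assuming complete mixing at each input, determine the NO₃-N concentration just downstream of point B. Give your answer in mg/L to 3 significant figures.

After input A: C = (98.2·0.728 + 13·14.1) / 111.2 = 2.291 mg/L.
64 L/s = 0.064 m³/s.
After input B: C = (111.2·2.291 + 0.064·22.7) / 111.3 = 2.303 mg/L.

2.30 mg/L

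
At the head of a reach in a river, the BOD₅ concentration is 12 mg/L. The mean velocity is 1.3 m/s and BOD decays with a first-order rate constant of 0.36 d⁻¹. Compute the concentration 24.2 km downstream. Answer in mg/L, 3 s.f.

11.1 mg/L

Travel time t = 24.2 km / 1.3 m/s = 2.42e+04/1.3 = 1.862e+04 s = 0.2155 d.
First-order decay: C = 12·exp(−0.36·0.2155) = 12·0.9254 = 11.1 mg/L.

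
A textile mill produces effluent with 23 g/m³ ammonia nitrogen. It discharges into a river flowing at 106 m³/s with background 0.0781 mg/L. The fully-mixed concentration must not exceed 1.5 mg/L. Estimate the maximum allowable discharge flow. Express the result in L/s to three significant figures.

7010 L/s

Mass balance at complete mixing: C_std·(Q_w + Q_r) = Q_w·C_e + Q_r·C_b.
Rearranging, Q_w = Q_r·(C_std − C_b)/(C_e − C_std) = 106·(1.5 − 0.0781) / (23 − 1.5) = 7.01 m³/s.
= 7010 L/s.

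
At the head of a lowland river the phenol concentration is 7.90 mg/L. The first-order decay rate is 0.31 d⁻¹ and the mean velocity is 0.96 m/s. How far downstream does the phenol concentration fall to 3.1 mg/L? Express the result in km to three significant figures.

250 km

From C = C₀·e^(−kt), t = ln(C₀/C)/k = ln(7.90/3.1)/0.31 = 0.9355/0.31 = 3.018 d.
Distance = v·t = 0.96 m/s × 2.607e+05 s = 2.503e+05 m = 250.3 km.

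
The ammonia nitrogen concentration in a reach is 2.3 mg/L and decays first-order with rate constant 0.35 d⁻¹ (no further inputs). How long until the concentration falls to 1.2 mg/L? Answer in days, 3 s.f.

1.86 d

t = ln(C₀/C)/k = ln(2.3/1.2)/0.35 = 0.6506/0.35 = 1.859 d.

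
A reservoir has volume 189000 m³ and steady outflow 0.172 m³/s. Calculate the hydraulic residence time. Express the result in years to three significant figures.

Q = 0.172 m³/s × 3.156e+07 s/yr = 5.428e+06 m³/yr.
Hydraulic residence time τ = V/Q = 189000/5.428e+06 = 0.03482 yr.

0.0348 yr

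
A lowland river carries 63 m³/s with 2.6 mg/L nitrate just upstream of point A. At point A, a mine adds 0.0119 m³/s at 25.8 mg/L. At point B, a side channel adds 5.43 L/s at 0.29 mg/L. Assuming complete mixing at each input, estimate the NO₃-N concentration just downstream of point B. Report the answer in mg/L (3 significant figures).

2.60 mg/L

After input A: C = (63·2.6 + 0.0119·25.8) / 63.01 = 2.604 mg/L.
5.43 L/s = 0.00543 m³/s.
After input B: C = (63.01·2.604 + 0.00543·0.29) / 63.02 = 2.604 mg/L.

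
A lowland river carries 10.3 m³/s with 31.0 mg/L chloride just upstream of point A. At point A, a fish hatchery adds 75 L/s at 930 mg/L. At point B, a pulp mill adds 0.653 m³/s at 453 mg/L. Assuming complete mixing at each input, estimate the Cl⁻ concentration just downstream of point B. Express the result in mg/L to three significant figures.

75 L/s = 0.075 m³/s.
After input A: C = (10.3·31 + 0.075·930) / 10.38 = 37.5 mg/L.
After input B: C = (10.38·37.5 + 0.653·453) / 11.03 = 62.1 mg/L.

62.1 mg/L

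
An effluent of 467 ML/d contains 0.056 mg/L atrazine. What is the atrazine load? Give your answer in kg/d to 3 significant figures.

26.2 kg/d

467 ML/d = 5.405 m³/s.
Mass flux = Q·C = 5.405 m³/s × 0.056 g/m³ = 0.3027 g/s.
= 0.3027 g/s × 86.4 = 26.15 kg/d.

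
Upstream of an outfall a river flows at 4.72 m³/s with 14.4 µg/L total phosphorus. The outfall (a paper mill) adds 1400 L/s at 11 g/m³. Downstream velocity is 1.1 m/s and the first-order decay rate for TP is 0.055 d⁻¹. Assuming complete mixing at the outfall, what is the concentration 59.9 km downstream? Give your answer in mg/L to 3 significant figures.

1400 L/s = 1.4 m³/s.
14.4 µg/L = 0.0144 mg/L.
After complete mixing, C₀ = (1.4·11 + 4.72·0.0144) / 6.12 = 2.527 mg/L.
Travel time t = 5.99e+04 m / 1.1 m/s = 5.445e+04 s = 0.6303 d.
C = 2.527·exp(−0.055·0.6303) = 2.527·0.9659 = 2.441 mg/L.

2.44 mg/L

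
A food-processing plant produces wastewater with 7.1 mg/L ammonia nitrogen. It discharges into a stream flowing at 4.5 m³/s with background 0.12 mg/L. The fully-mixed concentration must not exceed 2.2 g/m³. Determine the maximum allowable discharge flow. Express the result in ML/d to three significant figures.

Mass balance at complete mixing: C_std·(Q_w + Q_r) = Q_w·C_e + Q_r·C_b.
Rearranging, Q_w = Q_r·(C_std − C_b)/(C_e − C_std) = 4.5·(2.2 − 0.12) / (7.1 − 2.2) = 1.91 m³/s.
= 165 ML/d.

165 ML/d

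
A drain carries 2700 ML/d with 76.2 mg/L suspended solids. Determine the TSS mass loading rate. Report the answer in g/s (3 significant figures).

2380 g/s

2700 ML/d = 31.25 m³/s.
Mass flux = Q·C = 31.25 m³/s × 76.2 g/m³ = 2381 g/s.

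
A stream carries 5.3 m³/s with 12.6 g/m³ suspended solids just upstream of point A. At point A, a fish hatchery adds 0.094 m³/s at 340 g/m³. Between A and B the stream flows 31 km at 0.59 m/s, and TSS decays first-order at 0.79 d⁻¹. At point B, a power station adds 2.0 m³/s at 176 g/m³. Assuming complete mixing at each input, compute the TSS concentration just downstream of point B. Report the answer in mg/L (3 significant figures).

After input A: C = (5.3·12.6 + 0.094·340) / 5.394 = 18.31 mg/L.
Over the 31 km reach to input B (t = 5.254e+04 s = 0.6081 d), decay gives C = 18.31·exp(−0.79·0.6081) = 11.32 mg/L.
After input B: C = (5.394·11.32 + 2·176) / 7.394 = 55.87 mg/L.

55.9 mg/L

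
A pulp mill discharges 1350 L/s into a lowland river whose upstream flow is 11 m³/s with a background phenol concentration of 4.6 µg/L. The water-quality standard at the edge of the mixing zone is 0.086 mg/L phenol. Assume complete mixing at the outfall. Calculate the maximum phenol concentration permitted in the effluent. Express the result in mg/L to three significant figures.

0.749 mg/L

1350 L/s = 1.35 m³/s.
4.6 µg/L = 0.0046 mg/L.
Mass balance: 0.086·12.35 = 1.35·Cₑ + 11·0.0046.
Cₑ = (1.062 − 0.0506) / 1.35 = 0.7493 mg/L.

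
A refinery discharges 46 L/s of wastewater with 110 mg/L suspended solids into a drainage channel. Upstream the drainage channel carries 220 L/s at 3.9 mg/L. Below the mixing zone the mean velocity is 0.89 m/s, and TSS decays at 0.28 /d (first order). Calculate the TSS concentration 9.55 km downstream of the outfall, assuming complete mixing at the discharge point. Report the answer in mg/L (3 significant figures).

46 L/s = 0.046 m³/s.
220 L/s = 0.22 m³/s.
After complete mixing, C₀ = (0.046·110 + 0.22·3.9) / 0.266 = 22.25 mg/L.
Travel time t = 9550 m / 0.89 m/s = 1.073e+04 s = 0.1242 d.
C = 22.25·exp(−0.28·0.1242) = 22.25·0.9658 = 21.49 mg/L.

21.5 mg/L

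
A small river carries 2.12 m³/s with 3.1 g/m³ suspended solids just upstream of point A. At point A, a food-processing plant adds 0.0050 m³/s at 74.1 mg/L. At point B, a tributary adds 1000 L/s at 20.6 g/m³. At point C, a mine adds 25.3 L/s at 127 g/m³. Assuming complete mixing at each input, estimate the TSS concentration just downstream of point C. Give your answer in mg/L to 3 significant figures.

9.76 mg/L

After input A: C = (2.12·3.1 + 0.005·74.1) / 2.125 = 3.267 mg/L.
1000 L/s = 1 m³/s.
After input B: C = (2.125·3.267 + 1·20.6) / 3.125 = 8.814 mg/L.
25.3 L/s = 0.0253 m³/s.
After input C: C = (3.125·8.814 + 0.0253·127) / 3.15 = 9.763 mg/L.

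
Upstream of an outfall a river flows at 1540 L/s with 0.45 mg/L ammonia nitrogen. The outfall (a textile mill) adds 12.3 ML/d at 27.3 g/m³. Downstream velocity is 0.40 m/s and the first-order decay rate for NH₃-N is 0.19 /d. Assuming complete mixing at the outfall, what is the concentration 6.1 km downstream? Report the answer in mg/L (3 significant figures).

2.63 mg/L

12.3 ML/d = 0.1424 m³/s.
1540 L/s = 1.54 m³/s.
After complete mixing, C₀ = (0.1424·27.3 + 1.54·0.45) / 1.682 = 2.722 mg/L.
Travel time t = 6100 m / 0.40 m/s = 1.525e+04 s = 0.1765 d.
C = 2.722·exp(−0.19·0.1765) = 2.722·0.967 = 2.632 mg/L.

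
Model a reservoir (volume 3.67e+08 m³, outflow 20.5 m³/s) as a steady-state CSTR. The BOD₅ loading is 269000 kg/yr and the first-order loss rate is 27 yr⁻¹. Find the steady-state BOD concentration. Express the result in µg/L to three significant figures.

25.5 µg/L

Outflow Q = 20.5 m³/s × 3.156e+07 s/yr = 6.469e+08 m³/yr.
Steady-state CSTR mass balance: W = Q·C + k·V·C, so C = W/(Q + kV).
Q + kV = 6.469e+08 + 27·3.67e+08 = 1.056e+10 m³/yr.
C = 269000/1.056e+10 = 2.548e-05 kg/m³ = 0.02548 mg/L = 25.48 µg/L.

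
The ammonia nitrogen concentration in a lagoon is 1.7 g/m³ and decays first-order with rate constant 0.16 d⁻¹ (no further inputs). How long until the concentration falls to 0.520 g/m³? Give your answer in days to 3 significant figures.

t = ln(C₀/C)/k = ln(1.7/0.520)/0.16 = 1.185/0.16 = 7.403 d.

7.40 d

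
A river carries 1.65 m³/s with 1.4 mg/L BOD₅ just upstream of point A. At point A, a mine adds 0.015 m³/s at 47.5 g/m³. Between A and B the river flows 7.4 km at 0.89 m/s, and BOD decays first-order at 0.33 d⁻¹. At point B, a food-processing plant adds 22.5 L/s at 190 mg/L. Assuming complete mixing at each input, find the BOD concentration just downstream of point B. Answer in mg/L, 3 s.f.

After input A: C = (1.65·1.4 + 0.015·47.5) / 1.665 = 1.815 mg/L.
Over the 7.4 km reach to input B (t = 8315 s = 0.09623 d), decay gives C = 1.815·exp(−0.33·0.09623) = 1.759 mg/L.
22.5 L/s = 0.0225 m³/s.
After input B: C = (1.665·1.759 + 0.0225·190) / 1.687 = 4.268 mg/L.

4.27 mg/L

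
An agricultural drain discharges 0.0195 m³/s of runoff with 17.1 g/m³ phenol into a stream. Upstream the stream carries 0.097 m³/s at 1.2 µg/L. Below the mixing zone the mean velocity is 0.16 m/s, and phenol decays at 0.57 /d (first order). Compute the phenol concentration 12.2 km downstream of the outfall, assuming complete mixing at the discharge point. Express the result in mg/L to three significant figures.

1.73 mg/L

1.2 µg/L = 0.0012 mg/L.
After complete mixing, C₀ = (0.0195·17.1 + 0.097·0.0012) / 0.1165 = 2.863 mg/L.
Travel time t = 1.22e+04 m / 0.16 m/s = 7.625e+04 s = 0.8825 d.
C = 2.863·exp(−0.57·0.8825) = 2.863·0.6047 = 1.731 mg/L.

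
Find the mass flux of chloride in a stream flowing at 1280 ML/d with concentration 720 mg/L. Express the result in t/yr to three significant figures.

1280 ML/d = 14.81 m³/s.
Mass flux = Q·C = 14.81 m³/s × 720 g/m³ = 1.067e+04 g/s.
= 1.067e+04 g/s × 31.56 = 3.366e+05 t/yr.

337000 t/yr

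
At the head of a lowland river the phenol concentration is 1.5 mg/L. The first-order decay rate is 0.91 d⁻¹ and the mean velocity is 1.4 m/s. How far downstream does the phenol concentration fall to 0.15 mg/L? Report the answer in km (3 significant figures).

306 km

From C = C₀·e^(−kt), t = ln(C₀/C)/k = ln(1.5/0.15)/0.91 = 2.303/0.91 = 2.53 d.
Distance = v·t = 1.4 m/s × 2.186e+05 s = 3.061e+05 m = 306.1 km.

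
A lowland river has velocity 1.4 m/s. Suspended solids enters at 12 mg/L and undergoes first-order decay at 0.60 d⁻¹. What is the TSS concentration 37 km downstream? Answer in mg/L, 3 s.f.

Travel time t = 37 km / 1.4 m/s = 3.7e+04/1.4 = 2.643e+04 s = 0.3059 d.
First-order decay: C = 12·exp(−0.60·0.3059) = 12·0.8323 = 9.988 mg/L.

9.99 mg/L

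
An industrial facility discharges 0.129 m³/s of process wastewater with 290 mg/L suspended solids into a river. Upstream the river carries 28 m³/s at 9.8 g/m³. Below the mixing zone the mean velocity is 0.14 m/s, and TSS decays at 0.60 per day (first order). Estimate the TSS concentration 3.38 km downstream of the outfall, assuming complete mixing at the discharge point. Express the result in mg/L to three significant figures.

After complete mixing, C₀ = (0.129·290 + 28·9.8) / 28.13 = 11.09 mg/L.
Travel time t = 3380 m / 0.14 m/s = 2.414e+04 s = 0.2794 d.
C = 11.09·exp(−0.60·0.2794) = 11.09·0.8456 = 9.374 mg/L.

9.37 mg/L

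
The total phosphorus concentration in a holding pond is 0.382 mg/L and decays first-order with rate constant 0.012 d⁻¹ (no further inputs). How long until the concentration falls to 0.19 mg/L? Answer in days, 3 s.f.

t = ln(C₀/C)/k = ln(0.382/0.19)/0.012 = 0.6984/0.012 = 58.2 d.

58.2 d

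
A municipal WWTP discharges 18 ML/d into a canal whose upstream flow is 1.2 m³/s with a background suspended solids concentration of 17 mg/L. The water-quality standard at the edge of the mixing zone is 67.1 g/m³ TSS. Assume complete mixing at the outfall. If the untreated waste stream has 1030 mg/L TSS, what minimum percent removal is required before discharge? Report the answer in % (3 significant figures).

18 ML/d = 0.2083 m³/s.
Mass balance: 67.1·1.408 = 0.2083·Cₑ + 1.2·17.
Cₑ = (94.5 − 20.4) / 0.2083 = 355.7 mg/L.
Required removal = 1 − 355.7/1030 = 65.47 %.

65.5 %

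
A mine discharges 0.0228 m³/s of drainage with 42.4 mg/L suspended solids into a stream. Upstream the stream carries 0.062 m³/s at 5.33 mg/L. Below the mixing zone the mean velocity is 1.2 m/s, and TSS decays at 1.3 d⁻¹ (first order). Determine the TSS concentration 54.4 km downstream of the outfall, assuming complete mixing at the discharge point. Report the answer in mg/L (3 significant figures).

After complete mixing, C₀ = (0.0228·42.4 + 0.062·5.33) / 0.0848 = 15.3 mg/L.
Travel time t = 5.44e+04 m / 1.2 m/s = 4.533e+04 s = 0.5247 d.
C = 15.3·exp(−1.3·0.5247) = 15.3·0.5056 = 7.733 mg/L.

7.73 mg/L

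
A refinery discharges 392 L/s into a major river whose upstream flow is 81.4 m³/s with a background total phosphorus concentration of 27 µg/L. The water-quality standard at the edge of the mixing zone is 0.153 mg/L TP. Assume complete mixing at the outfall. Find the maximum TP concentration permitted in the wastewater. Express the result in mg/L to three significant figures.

392 L/s = 0.392 m³/s.
27 µg/L = 0.027 mg/L.
Mass balance: 0.153·81.79 = 0.392·Cₑ + 81.4·0.027.
Cₑ = (12.51 − 2.198) / 0.392 = 26.32 mg/L.

26.3 mg/L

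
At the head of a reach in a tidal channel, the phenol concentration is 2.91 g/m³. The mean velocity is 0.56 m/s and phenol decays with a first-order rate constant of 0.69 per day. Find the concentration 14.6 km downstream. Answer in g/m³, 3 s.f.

2.36 g/m³

Travel time t = 14.6 km / 0.56 m/s = 1.46e+04/0.56 = 2.607e+04 s = 0.3018 d.
First-order decay: C = 2.91·exp(−0.69·0.3018) = 2.91·0.812 = 2.363 g/m³.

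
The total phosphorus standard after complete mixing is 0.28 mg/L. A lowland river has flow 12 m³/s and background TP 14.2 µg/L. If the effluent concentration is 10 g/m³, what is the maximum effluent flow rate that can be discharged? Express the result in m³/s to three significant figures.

14.2 µg/L = 0.0142 mg/L.
Mass balance at complete mixing: C_std·(Q_w + Q_r) = Q_w·C_e + Q_r·C_b.
Rearranging, Q_w = Q_r·(C_std − C_b)/(C_e − C_std) = 12·(0.28 − 0.0142) / (10 − 0.28) = 0.3281 m³/s.

0.328 m³/s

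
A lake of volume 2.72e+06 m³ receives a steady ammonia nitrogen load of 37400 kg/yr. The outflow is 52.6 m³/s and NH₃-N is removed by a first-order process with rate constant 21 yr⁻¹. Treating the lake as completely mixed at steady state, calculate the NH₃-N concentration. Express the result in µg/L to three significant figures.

21.8 µg/L

Outflow Q = 52.6 m³/s × 3.156e+07 s/yr = 1.66e+09 m³/yr.
Steady-state CSTR mass balance: W = Q·C + k·V·C, so C = W/(Q + kV).
Q + kV = 1.66e+09 + 21·2.72e+06 = 1.717e+09 m³/yr.
C = 37400/1.717e+09 = 2.178e-05 kg/m³ = 0.02178 mg/L = 21.78 µg/L.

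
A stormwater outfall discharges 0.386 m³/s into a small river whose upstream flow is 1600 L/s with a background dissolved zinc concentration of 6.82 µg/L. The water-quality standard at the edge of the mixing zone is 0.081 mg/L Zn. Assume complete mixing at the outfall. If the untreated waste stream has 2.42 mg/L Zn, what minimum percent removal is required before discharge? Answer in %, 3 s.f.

1600 L/s = 1.6 m³/s.
6.82 µg/L = 0.00682 mg/L.
Mass balance: 0.081·1.986 = 0.386·Cₑ + 1.6·0.00682.
Cₑ = (0.1609 − 0.01091) / 0.386 = 0.3885 mg/L.
Required removal = 1 − 0.3885/2.42 = 83.95 %.

83.9 %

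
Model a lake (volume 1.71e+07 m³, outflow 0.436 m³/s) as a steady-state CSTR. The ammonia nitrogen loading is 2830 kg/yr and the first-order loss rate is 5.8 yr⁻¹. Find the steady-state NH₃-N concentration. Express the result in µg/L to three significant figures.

Outflow Q = 0.436 m³/s × 3.156e+07 s/yr = 1.376e+07 m³/yr.
Steady-state CSTR mass balance: W = Q·C + k·V·C, so C = W/(Q + kV).
Q + kV = 1.376e+07 + 5.8·1.71e+07 = 1.129e+08 m³/yr.
C = 2830/1.129e+08 = 2.506e-05 kg/m³ = 0.02506 mg/L = 25.06 µg/L.

25.1 µg/L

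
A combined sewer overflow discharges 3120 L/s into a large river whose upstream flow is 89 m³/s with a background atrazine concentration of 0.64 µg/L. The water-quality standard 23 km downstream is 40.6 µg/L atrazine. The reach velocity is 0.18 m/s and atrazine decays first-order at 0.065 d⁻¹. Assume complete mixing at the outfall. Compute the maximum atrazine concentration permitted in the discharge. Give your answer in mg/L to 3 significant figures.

3120 L/s = 3.12 m³/s.
0.64 µg/L = 0.00064 mg/L.
40.6 µg/L = 0.0406 mg/L.
Travel time to the compliance point: t = 2.3e+04/0.18 = 1.278e+05 s = 1.479 d; decay factor exp(−0.065·1.479) = 0.9083.
So the concentration just after mixing may be at most 0.0406/0.9083 = 0.0447 mg/L.
Mass balance: 0.0447·92.12 = 3.12·Cₑ + 89·0.00064.
Cₑ = (4.117 − 0.05696) / 3.12 = 1.301 mg/L.

1.30 mg/L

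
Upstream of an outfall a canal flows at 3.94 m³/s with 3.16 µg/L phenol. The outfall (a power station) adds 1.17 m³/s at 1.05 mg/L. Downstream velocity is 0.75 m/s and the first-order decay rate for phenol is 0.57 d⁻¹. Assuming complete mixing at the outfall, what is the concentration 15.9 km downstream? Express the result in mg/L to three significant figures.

3.16 µg/L = 0.00316 mg/L.
After complete mixing, C₀ = (1.17·1.05 + 3.94·0.00316) / 5.11 = 0.2428 mg/L.
Travel time t = 1.59e+04 m / 0.75 m/s = 2.12e+04 s = 0.2454 d.
C = 0.2428·exp(−0.57·0.2454) = 0.2428·0.8695 = 0.2112 mg/L.

0.211 mg/L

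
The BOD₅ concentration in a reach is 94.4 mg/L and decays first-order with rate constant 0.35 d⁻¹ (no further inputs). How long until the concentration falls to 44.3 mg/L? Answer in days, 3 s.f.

t = ln(C₀/C)/k = ln(94.4/44.3)/0.35 = 0.7566/0.35 = 2.162 d.

2.16 d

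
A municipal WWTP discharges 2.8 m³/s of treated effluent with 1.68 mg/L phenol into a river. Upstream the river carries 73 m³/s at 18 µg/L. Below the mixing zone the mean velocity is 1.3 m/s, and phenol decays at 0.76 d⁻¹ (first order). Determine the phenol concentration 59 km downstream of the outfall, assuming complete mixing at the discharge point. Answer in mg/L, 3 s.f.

18 µg/L = 0.018 mg/L.
After complete mixing, C₀ = (2.8·1.68 + 73·0.018) / 75.8 = 0.07939 mg/L.
Travel time t = 5.9e+04 m / 1.3 m/s = 4.538e+04 s = 0.5253 d.
C = 0.07939·exp(−0.76·0.5253) = 0.07939·0.6708 = 0.05326 mg/L.

0.0533 mg/L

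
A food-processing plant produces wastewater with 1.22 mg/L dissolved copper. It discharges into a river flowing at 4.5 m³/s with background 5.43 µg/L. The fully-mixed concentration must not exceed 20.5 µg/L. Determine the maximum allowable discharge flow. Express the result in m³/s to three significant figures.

5.43 µg/L = 0.00543 mg/L.
20.5 µg/L = 0.0205 mg/L.
Mass balance at complete mixing: C_std·(Q_w + Q_r) = Q_w·C_e + Q_r·C_b.
Rearranging, Q_w = Q_r·(C_std − C_b)/(C_e − C_std) = 4.5·(0.0205 − 0.00543) / (1.22 − 0.0205) = 0.05654 m³/s.

0.0565 m³/s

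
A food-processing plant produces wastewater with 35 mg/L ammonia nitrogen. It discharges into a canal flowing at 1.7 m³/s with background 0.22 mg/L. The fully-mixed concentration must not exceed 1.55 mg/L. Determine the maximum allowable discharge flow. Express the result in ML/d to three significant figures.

5.84 ML/d

Mass balance at complete mixing: C_std·(Q_w + Q_r) = Q_w·C_e + Q_r·C_b.
Rearranging, Q_w = Q_r·(C_std − C_b)/(C_e − C_std) = 1.7·(1.55 − 0.22) / (35 − 1.55) = 0.06759 m³/s.
= 5.84 ML/d.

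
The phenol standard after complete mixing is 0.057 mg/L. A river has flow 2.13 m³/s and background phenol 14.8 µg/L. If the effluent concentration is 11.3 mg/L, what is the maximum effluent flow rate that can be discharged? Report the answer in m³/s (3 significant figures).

0.00799 m³/s

14.8 µg/L = 0.0148 mg/L.
Mass balance at complete mixing: C_std·(Q_w + Q_r) = Q_w·C_e + Q_r·C_b.
Rearranging, Q_w = Q_r·(C_std − C_b)/(C_e − C_std) = 2.13·(0.057 − 0.0148) / (11.3 − 0.057) = 0.007995 m³/s.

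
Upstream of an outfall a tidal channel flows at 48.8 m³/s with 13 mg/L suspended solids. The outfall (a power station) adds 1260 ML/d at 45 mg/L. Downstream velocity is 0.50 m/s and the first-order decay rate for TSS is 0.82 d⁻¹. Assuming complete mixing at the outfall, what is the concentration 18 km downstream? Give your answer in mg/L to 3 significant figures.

14.5 mg/L

1260 ML/d = 14.58 m³/s.
After complete mixing, C₀ = (14.58·45 + 48.8·13) / 63.38 = 20.36 mg/L.
Travel time t = 1.8e+04 m / 0.50 m/s = 3.6e+04 s = 0.4167 d.
C = 20.36·exp(−0.82·0.4167) = 20.36·0.7106 = 14.47 mg/L.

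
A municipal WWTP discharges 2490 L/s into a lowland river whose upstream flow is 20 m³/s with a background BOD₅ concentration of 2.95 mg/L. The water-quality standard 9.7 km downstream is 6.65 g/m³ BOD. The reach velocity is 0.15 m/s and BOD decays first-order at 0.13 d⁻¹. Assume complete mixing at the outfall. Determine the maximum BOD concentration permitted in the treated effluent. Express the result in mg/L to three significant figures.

2490 L/s = 2.49 m³/s.
Travel time to the compliance point: t = 9700/0.15 = 6.467e+04 s = 0.7485 d; decay factor exp(−0.13·0.7485) = 0.9073.
So the concentration just after mixing may be at most 6.65/0.9073 = 7.33 mg/L.
Mass balance: 7.33·22.49 = 2.49·Cₑ + 20·2.95.
Cₑ = (164.8 − 59) / 2.49 = 42.51 mg/L.

42.5 mg/L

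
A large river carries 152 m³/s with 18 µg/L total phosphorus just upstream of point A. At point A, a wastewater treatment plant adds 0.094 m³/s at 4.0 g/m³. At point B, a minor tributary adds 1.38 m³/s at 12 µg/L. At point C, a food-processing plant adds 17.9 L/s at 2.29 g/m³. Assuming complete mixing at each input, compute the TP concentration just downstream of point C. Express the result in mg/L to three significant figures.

0.0206 mg/L

18 µg/L = 0.018 mg/L.
After input A: C = (152·0.018 + 0.094·4) / 152.1 = 0.02046 mg/L.
12 µg/L = 0.012 mg/L.
After input B: C = (152.1·0.02046 + 1.38·0.012) / 153.5 = 0.02038 mg/L.
17.9 L/s = 0.0179 m³/s.
After input C: C = (153.5·0.02038 + 0.0179·2.29) / 153.5 = 0.02065 mg/L.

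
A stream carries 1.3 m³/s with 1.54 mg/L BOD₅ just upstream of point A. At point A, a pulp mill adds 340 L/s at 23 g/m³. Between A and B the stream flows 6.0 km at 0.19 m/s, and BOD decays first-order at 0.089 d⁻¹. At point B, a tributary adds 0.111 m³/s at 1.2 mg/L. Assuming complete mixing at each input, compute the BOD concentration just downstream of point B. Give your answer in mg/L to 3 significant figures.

340 L/s = 0.34 m³/s.
After input A: C = (1.3·1.54 + 0.34·23) / 1.64 = 5.989 mg/L.
Over the 6.0 km reach to input B (t = 3.158e+04 s = 0.3655 d), decay gives C = 5.989·exp(−0.089·0.3655) = 5.797 mg/L.
After input B: C = (1.64·5.797 + 0.111·1.2) / 1.751 = 5.506 mg/L.

5.51 mg/L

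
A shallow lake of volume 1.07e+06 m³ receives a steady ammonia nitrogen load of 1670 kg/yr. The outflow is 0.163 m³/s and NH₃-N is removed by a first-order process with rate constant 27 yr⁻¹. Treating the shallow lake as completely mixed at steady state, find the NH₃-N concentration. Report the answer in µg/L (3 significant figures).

49.1 µg/L

Outflow Q = 0.163 m³/s × 3.156e+07 s/yr = 5.144e+06 m³/yr.
Steady-state CSTR mass balance: W = Q·C + k·V·C, so C = W/(Q + kV).
Q + kV = 5.144e+06 + 27·1.07e+06 = 3.403e+07 m³/yr.
C = 1670/3.403e+07 = 4.907e-05 kg/m³ = 0.04907 mg/L = 49.07 µg/L.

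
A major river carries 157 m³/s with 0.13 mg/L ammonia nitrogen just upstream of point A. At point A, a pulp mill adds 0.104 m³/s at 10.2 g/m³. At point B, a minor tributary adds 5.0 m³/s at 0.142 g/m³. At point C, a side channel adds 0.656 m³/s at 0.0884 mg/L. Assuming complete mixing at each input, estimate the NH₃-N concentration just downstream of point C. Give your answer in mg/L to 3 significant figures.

After input A: C = (157·0.13 + 0.104·10.2) / 157.1 = 0.1367 mg/L.
After input B: C = (157.1·0.1367 + 5·0.142) / 162.1 = 0.1368 mg/L.
After input C: C = (162.1·0.1368 + 0.656·0.0884) / 162.8 = 0.1366 mg/L.

0.137 mg/L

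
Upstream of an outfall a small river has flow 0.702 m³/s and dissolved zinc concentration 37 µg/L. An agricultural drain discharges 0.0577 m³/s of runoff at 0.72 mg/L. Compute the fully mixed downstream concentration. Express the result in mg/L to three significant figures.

0.0889 mg/L

37 µg/L = 0.037 mg/L.
By mass balance at complete mixing, C = (0.0577·0.72 + 0.702·0.037) / (0.0577 + 0.702) = 0.06752/0.7597 = 0.08887 mg/L.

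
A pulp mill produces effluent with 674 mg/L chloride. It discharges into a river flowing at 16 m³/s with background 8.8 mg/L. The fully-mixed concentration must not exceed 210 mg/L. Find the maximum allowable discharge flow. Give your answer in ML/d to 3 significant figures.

Mass balance at complete mixing: C_std·(Q_w + Q_r) = Q_w·C_e + Q_r·C_b.
Rearranging, Q_w = Q_r·(C_std − C_b)/(C_e − C_std) = 16·(210 − 8.8) / (674 − 210) = 6.938 m³/s.
= 599.4 ML/d.

599 ML/d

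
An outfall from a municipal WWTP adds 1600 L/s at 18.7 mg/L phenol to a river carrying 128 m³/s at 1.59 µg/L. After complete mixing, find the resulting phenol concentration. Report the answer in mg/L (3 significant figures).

1600 L/s = 1.6 m³/s.
1.59 µg/L = 0.00159 mg/L.
Flow-weighted mixing gives C = (1.6·18.7 + 128·0.00159) / (1.6 + 128) = 30.12/129.6 = 0.2324 mg/L.

0.232 mg/L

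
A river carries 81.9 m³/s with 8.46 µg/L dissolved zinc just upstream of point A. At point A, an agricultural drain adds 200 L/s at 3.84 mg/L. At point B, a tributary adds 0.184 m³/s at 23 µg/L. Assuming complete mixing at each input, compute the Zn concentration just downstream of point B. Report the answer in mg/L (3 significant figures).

0.0178 mg/L

8.46 µg/L = 0.00846 mg/L.
200 L/s = 0.2 m³/s.
After input A: C = (81.9·0.00846 + 0.2·3.84) / 82.1 = 0.01779 mg/L.
23 µg/L = 0.023 mg/L.
After input B: C = (82.1·0.01779 + 0.184·0.023) / 82.28 = 0.01781 mg/L.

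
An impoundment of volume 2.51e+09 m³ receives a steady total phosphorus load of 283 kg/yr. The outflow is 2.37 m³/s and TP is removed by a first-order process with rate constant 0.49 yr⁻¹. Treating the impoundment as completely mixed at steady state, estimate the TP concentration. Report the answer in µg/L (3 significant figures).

Outflow Q = 2.37 m³/s × 3.156e+07 s/yr = 7.479e+07 m³/yr.
Steady-state CSTR mass balance: W = Q·C + k·V·C, so C = W/(Q + kV).
Q + kV = 7.479e+07 + 0.49·2.51e+09 = 1.305e+09 m³/yr.
C = 283/1.305e+09 = 2.169e-07 kg/m³ = 0.0002169 mg/L = 0.2169 µg/L.

0.217 µg/L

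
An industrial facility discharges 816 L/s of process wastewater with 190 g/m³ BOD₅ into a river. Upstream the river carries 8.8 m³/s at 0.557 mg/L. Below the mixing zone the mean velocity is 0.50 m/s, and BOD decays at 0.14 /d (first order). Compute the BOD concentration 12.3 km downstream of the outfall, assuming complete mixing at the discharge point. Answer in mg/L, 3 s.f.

16.0 mg/L

816 L/s = 0.816 m³/s.
After complete mixing, C₀ = (0.816·190 + 8.8·0.557) / 9.616 = 16.63 mg/L.
Travel time t = 1.23e+04 m / 0.50 m/s = 2.46e+04 s = 0.2847 d.
C = 16.63·exp(−0.14·0.2847) = 16.63·0.9609 = 15.98 mg/L.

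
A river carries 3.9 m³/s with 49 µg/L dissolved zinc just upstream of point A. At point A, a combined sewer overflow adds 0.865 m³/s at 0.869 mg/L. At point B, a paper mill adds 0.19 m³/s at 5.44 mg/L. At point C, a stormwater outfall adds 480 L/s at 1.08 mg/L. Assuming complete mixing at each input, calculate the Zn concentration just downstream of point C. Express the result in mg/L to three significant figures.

0.459 mg/L

49 µg/L = 0.049 mg/L.
After input A: C = (3.9·0.049 + 0.865·0.869) / 4.765 = 0.1979 mg/L.
After input B: C = (4.765·0.1979 + 0.19·5.44) / 4.955 = 0.3989 mg/L.
480 L/s = 0.48 m³/s.
After input C: C = (4.955·0.3989 + 0.48·1.08) / 5.435 = 0.459 mg/L.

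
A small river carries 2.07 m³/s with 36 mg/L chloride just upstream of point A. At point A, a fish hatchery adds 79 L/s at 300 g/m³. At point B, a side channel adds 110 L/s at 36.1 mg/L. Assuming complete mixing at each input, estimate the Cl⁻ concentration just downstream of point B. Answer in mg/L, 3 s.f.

79 L/s = 0.079 m³/s.
After input A: C = (2.07·36 + 0.079·300) / 2.149 = 45.7 mg/L.
110 L/s = 0.11 m³/s.
After input B: C = (2.149·45.7 + 0.11·36.1) / 2.259 = 45.24 mg/L.

45.2 mg/L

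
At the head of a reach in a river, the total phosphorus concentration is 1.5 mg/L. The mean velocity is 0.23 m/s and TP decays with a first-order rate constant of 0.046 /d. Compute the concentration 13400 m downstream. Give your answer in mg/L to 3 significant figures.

Travel time t = 13400 m / 0.23 m/s = 1.34e+04/0.23 = 5.826e+04 s = 0.6743 d.
First-order decay: C = 1.5·exp(−0.046·0.6743) = 1.5·0.9695 = 1.454 mg/L.

1.45 mg/L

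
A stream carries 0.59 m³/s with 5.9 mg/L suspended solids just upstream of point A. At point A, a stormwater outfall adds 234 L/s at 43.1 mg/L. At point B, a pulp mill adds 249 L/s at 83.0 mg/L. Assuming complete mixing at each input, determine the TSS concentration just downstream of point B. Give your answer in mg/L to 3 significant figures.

31.9 mg/L

234 L/s = 0.234 m³/s.
After input A: C = (0.59·5.9 + 0.234·43.1) / 0.824 = 16.46 mg/L.
249 L/s = 0.249 m³/s.
After input B: C = (0.824·16.46 + 0.249·83) / 1.073 = 31.9 mg/L.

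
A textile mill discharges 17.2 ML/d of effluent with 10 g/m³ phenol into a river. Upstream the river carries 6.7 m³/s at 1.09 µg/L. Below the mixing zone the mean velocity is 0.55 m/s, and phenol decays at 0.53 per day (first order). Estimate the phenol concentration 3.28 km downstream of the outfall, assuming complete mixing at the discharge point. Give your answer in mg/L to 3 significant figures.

0.279 mg/L

17.2 ML/d = 0.1991 m³/s.
1.09 µg/L = 0.00109 mg/L.
After complete mixing, C₀ = (0.1991·10 + 6.7·0.00109) / 6.899 = 0.2896 mg/L.
Travel time t = 3280 m / 0.55 m/s = 5964 s = 0.06902 d.
C = 0.2896·exp(−0.53·0.06902) = 0.2896·0.9641 = 0.2792 mg/L.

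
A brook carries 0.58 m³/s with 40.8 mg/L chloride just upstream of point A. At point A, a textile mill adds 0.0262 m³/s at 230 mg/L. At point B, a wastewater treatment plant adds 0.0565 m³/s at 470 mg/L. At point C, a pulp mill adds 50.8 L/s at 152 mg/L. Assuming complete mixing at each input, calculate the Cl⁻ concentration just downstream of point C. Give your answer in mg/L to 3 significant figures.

After input A: C = (0.58·40.8 + 0.0262·230) / 0.6062 = 48.98 mg/L.
After input B: C = (0.6062·48.98 + 0.0565·470) / 0.6627 = 84.87 mg/L.
50.8 L/s = 0.0508 m³/s.
After input C: C = (0.6627·84.87 + 0.0508·152) / 0.7135 = 89.65 mg/L.

89.7 mg/L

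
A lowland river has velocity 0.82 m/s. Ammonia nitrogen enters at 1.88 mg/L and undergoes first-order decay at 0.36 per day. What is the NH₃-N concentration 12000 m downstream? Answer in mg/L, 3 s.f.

Travel time t = 12000 m / 0.82 m/s = 1.2e+04/0.82 = 1.463e+04 s = 0.1694 d.
First-order decay: C = 1.88·exp(−0.36·0.1694) = 1.88·0.9408 = 1.769 mg/L.

1.77 mg/L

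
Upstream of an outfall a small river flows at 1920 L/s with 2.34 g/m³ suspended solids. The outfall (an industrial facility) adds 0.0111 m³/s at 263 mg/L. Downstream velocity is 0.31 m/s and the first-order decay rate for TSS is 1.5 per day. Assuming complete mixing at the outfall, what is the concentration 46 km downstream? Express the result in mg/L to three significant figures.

0.292 mg/L

1920 L/s = 1.92 m³/s.
After complete mixing, C₀ = (0.0111·263 + 1.92·2.34) / 1.931 = 3.838 mg/L.
Travel time t = 4.6e+04 m / 0.31 m/s = 1.484e+05 s = 1.717 d.
C = 3.838·exp(−1.5·1.717) = 3.838·0.07607 = 0.292 mg/L.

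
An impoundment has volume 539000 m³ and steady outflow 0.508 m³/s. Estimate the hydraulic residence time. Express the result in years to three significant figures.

Q = 0.508 m³/s × 3.156e+07 s/yr = 1.603e+07 m³/yr.
Hydraulic residence time τ = V/Q = 539000/1.603e+07 = 0.03362 yr.

0.0336 yr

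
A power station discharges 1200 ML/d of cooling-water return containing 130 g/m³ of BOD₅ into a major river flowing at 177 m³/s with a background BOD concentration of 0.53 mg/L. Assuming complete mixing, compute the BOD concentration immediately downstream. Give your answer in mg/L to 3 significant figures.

9.95 mg/L

1200 ML/d = 13.89 m³/s.
By mass balance at complete mixing, C = (13.89·130 + 177·0.53) / (13.89 + 177) = 1899/190.9 = 9.95 mg/L.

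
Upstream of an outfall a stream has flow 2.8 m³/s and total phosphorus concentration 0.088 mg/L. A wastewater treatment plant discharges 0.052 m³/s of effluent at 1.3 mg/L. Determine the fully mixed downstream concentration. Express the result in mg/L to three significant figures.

0.110 mg/L

Flow-weighted mixing gives C = (0.052·1.3 + 2.8·0.088) / (0.052 + 2.8) = 0.314/2.852 = 0.1101 mg/L.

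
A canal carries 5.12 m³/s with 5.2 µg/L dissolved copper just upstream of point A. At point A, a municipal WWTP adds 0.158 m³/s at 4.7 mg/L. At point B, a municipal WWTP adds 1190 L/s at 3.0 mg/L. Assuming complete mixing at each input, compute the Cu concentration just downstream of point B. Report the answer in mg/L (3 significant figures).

0.671 mg/L

5.2 µg/L = 0.0052 mg/L.
After input A: C = (5.12·0.0052 + 0.158·4.7) / 5.278 = 0.1457 mg/L.
1190 L/s = 1.19 m³/s.
After input B: C = (5.278·0.1457 + 1.19·3) / 6.468 = 0.6709 mg/L.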